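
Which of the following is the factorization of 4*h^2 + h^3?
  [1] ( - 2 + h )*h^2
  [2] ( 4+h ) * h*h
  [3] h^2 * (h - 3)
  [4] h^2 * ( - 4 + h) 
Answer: 2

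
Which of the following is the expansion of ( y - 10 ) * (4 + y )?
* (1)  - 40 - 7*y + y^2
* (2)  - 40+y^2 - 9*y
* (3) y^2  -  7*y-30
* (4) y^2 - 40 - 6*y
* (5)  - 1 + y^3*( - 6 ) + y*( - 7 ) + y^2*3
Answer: 4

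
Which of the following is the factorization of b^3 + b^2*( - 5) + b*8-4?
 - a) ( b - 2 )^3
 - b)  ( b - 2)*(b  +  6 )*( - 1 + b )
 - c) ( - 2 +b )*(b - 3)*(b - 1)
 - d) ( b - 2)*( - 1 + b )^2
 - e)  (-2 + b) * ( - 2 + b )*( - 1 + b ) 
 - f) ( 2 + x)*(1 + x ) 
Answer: e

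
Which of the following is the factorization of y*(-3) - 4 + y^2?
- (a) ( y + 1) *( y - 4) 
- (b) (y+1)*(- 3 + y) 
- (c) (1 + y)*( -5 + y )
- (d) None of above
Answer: a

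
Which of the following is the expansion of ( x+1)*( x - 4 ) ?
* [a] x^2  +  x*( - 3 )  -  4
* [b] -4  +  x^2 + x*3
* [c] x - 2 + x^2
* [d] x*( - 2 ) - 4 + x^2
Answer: a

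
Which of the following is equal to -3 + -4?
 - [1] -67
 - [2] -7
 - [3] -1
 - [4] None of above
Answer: 2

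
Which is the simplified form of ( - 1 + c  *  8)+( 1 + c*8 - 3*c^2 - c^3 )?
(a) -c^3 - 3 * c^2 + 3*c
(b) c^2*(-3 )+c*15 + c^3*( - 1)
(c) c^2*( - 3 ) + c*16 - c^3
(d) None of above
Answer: c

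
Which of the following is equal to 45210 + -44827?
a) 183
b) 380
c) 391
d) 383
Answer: d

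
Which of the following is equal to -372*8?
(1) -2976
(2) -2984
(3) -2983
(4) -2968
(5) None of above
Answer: 1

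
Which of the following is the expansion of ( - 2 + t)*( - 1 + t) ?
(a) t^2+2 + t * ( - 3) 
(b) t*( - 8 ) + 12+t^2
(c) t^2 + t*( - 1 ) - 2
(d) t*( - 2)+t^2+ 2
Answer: a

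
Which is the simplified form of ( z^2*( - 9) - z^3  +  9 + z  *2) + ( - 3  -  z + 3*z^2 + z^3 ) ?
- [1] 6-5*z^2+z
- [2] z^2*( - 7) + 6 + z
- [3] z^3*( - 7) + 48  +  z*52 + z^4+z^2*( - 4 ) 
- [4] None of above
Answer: 4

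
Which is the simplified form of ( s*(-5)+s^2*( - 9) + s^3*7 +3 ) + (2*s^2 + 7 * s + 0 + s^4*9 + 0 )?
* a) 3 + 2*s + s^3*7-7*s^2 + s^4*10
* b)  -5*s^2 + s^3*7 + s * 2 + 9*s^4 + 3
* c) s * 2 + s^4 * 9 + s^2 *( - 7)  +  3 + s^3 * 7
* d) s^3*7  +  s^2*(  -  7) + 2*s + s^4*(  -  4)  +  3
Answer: c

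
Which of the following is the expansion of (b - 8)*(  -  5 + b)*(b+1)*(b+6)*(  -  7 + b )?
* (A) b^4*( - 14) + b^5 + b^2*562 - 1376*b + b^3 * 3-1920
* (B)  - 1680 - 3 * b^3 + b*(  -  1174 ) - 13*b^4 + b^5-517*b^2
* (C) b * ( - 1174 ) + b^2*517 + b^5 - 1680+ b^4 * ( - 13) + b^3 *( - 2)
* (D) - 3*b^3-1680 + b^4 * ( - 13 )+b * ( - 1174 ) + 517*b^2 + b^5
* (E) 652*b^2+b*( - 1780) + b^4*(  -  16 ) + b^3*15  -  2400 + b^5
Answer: D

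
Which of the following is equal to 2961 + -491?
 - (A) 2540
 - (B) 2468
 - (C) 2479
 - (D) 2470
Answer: D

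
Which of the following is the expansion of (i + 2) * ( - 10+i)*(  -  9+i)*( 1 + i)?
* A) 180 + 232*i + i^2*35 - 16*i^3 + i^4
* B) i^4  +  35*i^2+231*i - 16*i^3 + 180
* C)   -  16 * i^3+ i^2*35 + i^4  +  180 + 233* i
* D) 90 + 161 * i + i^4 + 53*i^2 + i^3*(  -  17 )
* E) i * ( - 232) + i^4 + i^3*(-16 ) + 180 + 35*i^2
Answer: A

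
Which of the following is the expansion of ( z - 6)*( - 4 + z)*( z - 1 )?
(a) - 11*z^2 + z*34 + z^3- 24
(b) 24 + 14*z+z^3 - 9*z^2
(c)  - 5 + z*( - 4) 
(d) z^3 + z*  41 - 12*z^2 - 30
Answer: a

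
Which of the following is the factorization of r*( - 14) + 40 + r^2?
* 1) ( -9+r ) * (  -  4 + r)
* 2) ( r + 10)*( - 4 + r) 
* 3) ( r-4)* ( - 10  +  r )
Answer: 3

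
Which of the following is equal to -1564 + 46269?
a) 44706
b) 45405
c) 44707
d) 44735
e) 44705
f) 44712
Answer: e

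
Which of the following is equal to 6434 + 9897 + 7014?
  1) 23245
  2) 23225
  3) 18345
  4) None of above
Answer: 4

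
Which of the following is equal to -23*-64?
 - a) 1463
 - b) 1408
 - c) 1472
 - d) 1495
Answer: c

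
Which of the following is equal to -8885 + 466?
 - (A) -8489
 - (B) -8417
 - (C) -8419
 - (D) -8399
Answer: C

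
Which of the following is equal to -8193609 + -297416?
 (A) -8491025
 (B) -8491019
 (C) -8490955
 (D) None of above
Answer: A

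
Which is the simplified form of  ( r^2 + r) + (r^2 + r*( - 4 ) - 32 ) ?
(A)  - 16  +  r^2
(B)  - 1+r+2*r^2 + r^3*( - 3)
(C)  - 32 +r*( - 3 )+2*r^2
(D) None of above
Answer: C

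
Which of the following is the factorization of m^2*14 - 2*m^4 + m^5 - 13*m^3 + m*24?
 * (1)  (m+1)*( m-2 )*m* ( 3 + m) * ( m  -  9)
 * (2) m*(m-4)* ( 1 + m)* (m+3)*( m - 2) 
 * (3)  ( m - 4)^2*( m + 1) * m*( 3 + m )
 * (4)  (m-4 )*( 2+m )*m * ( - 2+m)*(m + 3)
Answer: 2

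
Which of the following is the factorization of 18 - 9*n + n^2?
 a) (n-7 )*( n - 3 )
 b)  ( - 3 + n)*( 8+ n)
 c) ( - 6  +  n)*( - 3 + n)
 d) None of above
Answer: c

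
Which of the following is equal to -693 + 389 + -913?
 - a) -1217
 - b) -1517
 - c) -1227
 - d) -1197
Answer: a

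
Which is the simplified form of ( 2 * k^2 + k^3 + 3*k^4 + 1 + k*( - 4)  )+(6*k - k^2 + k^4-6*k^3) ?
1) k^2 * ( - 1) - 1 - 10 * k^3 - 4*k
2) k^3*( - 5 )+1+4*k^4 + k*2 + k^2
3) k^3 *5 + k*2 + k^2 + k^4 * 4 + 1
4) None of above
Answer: 2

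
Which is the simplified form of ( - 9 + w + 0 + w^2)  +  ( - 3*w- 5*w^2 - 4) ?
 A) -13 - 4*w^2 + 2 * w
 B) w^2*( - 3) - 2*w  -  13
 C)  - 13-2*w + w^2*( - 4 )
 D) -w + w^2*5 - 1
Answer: C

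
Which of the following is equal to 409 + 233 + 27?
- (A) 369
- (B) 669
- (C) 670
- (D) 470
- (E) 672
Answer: B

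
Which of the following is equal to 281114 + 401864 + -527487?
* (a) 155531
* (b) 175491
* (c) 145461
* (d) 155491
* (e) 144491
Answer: d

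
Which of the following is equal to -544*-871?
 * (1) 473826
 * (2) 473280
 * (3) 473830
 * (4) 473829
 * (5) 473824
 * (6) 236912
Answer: 5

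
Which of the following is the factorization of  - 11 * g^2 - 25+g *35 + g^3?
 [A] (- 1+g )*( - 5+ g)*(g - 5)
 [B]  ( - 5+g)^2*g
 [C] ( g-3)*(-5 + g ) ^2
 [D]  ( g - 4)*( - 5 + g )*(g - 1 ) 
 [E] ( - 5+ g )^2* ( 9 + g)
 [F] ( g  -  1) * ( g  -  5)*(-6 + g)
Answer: A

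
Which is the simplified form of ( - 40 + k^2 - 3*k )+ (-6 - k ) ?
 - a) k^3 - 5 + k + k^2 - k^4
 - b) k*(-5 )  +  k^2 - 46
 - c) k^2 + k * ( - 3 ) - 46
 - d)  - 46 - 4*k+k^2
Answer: d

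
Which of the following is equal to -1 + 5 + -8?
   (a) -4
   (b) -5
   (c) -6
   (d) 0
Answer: a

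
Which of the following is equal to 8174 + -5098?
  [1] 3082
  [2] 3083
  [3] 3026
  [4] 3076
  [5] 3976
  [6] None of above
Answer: 4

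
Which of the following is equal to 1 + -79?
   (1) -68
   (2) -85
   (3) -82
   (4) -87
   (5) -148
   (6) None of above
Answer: 6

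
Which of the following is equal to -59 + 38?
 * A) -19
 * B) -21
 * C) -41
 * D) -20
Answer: B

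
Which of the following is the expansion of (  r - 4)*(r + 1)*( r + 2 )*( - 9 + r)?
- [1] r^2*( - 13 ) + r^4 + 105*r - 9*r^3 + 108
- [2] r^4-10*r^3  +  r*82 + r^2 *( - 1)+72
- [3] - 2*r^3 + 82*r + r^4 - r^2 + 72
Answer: 2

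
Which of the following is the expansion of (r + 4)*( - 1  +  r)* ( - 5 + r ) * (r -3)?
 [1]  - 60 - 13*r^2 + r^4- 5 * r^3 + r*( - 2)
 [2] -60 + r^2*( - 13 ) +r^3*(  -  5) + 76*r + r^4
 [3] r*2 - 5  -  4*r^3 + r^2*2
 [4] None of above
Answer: 4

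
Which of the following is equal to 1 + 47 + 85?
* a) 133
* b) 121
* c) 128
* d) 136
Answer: a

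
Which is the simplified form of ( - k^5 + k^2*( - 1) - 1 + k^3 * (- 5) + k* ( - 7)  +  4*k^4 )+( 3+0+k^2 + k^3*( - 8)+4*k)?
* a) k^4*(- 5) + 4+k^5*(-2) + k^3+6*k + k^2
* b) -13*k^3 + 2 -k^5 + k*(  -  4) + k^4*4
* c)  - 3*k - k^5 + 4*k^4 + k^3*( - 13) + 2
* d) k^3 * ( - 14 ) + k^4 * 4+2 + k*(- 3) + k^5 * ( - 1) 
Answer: c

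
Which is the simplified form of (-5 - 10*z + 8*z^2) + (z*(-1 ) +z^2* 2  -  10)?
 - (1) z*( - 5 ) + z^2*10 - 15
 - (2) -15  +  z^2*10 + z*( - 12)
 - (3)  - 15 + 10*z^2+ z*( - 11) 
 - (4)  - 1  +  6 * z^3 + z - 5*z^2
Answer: 3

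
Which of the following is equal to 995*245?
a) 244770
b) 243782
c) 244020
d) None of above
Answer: d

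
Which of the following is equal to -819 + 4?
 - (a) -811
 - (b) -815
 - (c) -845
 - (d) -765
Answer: b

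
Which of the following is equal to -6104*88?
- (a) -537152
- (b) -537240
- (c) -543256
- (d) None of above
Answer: a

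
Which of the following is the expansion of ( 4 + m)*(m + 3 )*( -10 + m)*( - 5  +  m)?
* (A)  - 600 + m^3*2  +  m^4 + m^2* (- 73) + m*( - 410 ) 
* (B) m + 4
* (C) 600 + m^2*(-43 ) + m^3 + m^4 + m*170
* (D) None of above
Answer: D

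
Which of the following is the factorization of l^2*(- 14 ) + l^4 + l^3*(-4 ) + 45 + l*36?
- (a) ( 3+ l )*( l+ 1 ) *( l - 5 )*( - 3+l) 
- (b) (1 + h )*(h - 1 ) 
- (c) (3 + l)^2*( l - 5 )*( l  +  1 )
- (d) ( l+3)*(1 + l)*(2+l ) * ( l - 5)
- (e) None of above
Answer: a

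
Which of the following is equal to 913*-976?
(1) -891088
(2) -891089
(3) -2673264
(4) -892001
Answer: 1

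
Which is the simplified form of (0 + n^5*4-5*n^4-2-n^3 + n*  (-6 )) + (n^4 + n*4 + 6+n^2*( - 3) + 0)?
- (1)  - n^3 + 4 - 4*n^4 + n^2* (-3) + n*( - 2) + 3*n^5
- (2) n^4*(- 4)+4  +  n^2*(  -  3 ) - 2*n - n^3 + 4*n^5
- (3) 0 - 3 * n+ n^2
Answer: 2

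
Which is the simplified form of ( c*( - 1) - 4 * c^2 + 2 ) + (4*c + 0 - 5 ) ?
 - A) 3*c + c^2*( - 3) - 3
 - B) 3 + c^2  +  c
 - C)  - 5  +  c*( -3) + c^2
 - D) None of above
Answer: D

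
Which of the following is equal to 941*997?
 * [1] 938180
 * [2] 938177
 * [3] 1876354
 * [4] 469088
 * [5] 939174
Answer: 2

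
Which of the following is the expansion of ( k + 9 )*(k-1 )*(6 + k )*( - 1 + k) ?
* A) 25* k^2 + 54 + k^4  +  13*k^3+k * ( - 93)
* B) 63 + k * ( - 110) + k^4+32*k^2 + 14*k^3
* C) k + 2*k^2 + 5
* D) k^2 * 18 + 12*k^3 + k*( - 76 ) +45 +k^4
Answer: A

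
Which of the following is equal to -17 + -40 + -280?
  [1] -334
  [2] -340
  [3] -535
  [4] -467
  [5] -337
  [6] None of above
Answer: 5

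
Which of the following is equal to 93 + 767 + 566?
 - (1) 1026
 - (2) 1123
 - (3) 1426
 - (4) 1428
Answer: 3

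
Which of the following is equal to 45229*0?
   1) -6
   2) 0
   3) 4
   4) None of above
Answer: 2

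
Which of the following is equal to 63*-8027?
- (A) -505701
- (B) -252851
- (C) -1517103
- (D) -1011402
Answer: A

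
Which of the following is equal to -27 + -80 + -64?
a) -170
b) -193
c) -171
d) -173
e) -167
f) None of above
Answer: c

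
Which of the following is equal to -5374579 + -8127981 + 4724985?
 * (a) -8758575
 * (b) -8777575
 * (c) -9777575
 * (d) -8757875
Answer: b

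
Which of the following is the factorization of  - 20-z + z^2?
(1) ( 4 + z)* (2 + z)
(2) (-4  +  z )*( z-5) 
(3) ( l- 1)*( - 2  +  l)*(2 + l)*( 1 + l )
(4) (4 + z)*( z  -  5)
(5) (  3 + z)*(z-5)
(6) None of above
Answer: 4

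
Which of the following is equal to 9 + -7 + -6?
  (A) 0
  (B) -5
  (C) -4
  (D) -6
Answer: C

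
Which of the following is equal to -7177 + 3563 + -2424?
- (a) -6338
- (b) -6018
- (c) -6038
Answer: c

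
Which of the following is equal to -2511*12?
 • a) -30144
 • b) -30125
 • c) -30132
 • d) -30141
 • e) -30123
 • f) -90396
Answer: c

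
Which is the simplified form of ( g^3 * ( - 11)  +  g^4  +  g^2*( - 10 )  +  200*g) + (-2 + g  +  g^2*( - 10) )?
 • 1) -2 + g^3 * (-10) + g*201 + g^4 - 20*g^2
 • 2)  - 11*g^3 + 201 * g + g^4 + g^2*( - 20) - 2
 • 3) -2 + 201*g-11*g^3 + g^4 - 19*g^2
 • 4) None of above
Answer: 2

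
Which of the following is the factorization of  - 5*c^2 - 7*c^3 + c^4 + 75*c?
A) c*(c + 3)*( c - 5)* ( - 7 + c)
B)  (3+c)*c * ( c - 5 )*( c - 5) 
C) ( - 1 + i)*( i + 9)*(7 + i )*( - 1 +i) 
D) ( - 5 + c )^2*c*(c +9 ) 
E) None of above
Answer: B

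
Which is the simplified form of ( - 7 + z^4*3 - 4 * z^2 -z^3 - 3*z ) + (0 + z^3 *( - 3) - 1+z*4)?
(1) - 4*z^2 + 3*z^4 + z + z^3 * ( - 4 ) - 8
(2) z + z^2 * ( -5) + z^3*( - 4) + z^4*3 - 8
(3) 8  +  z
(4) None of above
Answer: 1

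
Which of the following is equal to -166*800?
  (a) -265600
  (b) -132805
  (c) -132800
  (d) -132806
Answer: c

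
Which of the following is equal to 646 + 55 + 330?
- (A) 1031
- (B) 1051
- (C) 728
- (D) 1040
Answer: A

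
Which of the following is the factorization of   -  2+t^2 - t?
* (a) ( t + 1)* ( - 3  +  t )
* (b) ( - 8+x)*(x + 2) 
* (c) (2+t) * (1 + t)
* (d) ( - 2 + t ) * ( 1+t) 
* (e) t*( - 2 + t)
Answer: d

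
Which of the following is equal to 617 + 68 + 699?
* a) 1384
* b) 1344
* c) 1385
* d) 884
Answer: a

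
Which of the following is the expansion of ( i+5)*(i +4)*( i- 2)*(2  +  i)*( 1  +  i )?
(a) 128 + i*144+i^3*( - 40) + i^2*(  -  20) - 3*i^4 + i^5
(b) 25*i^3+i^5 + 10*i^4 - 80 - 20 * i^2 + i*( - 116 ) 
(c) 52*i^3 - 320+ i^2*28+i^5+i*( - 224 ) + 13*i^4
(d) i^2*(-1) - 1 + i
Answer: b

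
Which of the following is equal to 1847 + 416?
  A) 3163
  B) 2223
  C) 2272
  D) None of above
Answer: D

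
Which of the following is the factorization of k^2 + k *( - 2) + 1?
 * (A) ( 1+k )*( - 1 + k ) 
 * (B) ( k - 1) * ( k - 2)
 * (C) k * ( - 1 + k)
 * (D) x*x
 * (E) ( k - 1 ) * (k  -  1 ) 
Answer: E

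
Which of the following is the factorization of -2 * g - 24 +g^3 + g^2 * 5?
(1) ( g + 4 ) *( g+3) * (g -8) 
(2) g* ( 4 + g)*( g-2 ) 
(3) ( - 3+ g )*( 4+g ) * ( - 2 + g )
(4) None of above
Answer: 4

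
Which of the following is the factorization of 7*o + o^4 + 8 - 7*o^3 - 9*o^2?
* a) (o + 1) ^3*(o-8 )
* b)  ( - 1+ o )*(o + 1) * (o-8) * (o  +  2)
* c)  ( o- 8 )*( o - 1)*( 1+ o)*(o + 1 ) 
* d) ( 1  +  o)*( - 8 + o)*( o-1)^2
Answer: c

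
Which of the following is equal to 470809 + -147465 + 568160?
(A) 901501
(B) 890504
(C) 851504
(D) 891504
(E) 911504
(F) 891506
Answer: D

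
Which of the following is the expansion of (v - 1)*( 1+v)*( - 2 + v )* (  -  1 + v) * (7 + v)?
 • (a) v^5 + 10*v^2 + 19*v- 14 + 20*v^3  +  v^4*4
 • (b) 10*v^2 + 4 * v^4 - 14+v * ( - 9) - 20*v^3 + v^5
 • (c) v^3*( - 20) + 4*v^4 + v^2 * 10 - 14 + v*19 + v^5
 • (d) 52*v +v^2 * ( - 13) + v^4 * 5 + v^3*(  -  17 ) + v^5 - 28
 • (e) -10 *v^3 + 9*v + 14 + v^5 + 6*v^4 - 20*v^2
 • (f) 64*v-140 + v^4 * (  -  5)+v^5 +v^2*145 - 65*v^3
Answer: c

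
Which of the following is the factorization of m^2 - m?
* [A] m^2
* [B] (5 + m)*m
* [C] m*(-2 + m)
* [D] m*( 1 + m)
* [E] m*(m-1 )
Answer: E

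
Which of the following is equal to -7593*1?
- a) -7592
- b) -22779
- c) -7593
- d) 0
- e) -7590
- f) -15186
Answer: c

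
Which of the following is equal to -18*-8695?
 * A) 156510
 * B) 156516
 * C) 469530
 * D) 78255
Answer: A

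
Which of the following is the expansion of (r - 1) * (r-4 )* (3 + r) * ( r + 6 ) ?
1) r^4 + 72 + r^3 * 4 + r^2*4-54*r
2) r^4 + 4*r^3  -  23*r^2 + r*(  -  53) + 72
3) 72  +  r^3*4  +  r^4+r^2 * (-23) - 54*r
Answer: 3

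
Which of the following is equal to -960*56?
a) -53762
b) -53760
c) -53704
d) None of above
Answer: b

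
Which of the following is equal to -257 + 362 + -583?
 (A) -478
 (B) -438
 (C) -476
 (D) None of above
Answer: A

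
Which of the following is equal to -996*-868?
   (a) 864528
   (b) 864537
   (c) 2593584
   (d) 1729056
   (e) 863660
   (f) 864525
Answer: a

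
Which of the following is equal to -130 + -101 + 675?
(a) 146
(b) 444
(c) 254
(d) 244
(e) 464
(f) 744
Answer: b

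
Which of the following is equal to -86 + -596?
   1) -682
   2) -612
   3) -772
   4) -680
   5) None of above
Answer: 1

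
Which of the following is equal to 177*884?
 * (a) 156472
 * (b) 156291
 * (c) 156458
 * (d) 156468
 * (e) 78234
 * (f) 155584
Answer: d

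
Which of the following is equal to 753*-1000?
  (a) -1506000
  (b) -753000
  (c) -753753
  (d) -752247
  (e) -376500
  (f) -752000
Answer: b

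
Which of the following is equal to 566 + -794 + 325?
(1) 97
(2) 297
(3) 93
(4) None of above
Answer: 1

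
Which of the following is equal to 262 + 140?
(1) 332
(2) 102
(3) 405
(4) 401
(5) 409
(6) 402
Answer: 6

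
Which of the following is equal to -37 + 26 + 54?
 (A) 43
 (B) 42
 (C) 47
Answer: A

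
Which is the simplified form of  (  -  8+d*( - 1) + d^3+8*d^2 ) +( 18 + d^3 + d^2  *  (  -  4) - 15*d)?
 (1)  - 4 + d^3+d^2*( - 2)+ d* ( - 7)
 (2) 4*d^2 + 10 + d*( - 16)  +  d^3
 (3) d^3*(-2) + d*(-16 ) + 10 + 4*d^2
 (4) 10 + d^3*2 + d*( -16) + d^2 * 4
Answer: 4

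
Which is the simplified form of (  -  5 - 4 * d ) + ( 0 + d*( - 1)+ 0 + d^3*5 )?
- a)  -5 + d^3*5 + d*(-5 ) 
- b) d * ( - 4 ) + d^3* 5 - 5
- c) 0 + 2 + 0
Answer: a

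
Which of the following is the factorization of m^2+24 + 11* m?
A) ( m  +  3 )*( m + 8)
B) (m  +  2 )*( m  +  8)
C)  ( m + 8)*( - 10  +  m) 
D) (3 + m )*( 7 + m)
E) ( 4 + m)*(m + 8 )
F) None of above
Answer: A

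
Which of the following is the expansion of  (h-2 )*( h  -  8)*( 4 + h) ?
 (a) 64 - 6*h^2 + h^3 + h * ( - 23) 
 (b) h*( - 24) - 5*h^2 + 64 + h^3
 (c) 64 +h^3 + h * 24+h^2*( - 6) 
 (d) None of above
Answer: d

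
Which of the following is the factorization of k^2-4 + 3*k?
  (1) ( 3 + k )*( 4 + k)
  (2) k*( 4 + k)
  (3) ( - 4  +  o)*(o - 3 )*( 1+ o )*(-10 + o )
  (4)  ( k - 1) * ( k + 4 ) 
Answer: 4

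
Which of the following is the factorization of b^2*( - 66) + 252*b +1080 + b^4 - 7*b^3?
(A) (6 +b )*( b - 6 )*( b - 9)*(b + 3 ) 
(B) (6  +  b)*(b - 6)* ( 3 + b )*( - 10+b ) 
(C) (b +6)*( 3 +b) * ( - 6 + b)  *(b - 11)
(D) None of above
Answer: B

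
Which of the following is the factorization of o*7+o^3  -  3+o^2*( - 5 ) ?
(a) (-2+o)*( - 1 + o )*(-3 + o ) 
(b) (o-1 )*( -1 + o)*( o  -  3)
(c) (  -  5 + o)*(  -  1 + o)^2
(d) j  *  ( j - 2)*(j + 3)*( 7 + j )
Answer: b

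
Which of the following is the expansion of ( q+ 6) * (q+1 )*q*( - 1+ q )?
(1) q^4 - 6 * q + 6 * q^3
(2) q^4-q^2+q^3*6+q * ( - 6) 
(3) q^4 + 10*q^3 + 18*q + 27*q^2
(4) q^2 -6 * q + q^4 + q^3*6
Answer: 2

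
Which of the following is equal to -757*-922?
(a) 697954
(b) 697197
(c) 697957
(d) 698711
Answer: a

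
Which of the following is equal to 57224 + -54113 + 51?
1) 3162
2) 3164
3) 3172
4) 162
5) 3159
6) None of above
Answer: 1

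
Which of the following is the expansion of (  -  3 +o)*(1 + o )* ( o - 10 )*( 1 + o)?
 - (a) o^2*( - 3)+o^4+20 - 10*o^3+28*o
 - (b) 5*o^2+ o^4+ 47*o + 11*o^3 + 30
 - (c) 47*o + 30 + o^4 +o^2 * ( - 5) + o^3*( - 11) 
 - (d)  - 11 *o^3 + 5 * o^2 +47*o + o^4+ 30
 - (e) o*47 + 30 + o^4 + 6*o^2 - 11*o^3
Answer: d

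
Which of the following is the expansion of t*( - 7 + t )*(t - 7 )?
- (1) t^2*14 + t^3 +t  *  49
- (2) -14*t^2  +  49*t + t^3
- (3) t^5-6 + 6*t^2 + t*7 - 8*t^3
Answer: 2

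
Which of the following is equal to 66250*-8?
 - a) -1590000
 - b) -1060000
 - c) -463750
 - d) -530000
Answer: d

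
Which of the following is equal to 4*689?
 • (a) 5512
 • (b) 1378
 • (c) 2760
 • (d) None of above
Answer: d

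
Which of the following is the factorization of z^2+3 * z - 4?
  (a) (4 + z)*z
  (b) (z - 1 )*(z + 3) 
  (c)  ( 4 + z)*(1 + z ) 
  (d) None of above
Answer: d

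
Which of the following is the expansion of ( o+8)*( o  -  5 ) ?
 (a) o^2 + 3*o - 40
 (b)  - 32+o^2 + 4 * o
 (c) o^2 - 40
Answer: a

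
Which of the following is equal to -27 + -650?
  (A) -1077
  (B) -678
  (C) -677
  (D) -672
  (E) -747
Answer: C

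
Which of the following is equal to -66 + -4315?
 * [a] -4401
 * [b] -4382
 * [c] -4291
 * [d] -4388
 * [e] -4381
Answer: e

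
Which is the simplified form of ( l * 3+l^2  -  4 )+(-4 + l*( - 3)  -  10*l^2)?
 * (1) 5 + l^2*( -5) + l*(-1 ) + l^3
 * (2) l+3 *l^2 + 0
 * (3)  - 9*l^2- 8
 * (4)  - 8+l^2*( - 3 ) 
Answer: 3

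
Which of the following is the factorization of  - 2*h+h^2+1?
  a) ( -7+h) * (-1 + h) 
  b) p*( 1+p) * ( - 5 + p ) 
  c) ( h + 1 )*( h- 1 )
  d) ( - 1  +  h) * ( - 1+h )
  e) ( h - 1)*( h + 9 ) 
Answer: d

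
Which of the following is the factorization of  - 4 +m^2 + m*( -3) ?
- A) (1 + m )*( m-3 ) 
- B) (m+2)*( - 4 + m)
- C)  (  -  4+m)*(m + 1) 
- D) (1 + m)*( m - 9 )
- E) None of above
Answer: C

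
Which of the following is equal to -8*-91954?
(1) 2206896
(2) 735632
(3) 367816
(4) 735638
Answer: 2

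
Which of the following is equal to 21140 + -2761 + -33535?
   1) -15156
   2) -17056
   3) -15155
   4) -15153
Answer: 1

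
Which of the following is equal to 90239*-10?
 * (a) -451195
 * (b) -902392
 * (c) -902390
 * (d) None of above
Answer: c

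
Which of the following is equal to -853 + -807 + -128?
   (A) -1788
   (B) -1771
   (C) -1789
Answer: A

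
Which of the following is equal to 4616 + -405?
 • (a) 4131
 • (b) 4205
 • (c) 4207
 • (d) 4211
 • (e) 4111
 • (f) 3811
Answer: d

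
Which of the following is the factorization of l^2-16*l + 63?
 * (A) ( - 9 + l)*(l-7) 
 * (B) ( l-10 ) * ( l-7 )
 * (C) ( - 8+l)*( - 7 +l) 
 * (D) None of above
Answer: A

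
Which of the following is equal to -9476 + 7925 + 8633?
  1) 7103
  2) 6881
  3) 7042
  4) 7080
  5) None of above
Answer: 5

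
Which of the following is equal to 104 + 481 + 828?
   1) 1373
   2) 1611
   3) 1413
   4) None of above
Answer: 3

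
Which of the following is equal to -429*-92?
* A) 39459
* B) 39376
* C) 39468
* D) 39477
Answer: C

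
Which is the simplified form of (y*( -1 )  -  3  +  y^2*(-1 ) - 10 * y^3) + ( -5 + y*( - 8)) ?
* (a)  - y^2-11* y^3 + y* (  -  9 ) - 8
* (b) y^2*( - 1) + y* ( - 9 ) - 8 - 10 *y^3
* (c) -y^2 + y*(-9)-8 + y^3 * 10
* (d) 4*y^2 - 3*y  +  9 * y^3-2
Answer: b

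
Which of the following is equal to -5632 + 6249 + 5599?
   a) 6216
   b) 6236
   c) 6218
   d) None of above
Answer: a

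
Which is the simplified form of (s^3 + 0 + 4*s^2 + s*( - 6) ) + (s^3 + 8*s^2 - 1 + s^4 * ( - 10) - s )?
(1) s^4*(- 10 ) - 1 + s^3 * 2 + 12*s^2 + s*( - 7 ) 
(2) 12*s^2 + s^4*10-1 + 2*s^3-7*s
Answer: 1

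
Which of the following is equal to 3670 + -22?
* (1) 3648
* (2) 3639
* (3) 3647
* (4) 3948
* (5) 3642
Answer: 1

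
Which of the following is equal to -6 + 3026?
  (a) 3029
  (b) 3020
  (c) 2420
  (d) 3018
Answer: b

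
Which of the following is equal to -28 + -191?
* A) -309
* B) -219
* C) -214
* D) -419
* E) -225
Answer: B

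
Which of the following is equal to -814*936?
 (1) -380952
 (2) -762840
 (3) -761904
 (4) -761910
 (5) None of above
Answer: 3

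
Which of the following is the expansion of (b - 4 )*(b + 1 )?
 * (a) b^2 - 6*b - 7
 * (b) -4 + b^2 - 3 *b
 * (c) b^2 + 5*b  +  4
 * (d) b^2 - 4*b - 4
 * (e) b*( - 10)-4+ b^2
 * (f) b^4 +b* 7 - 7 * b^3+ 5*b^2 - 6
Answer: b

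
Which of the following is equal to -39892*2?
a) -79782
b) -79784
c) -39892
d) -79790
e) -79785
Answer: b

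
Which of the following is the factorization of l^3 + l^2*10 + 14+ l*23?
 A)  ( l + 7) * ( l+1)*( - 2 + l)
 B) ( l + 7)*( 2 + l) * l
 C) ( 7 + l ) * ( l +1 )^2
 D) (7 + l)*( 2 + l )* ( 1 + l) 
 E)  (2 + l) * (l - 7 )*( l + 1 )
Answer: D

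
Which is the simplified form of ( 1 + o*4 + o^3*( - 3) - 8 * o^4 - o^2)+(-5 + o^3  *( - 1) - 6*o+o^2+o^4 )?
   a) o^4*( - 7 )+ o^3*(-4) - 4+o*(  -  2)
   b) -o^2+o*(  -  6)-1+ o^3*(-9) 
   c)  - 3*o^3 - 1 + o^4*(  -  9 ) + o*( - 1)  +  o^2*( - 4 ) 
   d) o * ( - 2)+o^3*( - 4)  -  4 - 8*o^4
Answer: a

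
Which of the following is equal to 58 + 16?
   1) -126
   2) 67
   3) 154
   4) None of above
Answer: 4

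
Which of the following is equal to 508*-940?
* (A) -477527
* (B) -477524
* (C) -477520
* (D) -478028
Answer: C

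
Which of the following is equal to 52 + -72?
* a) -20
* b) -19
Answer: a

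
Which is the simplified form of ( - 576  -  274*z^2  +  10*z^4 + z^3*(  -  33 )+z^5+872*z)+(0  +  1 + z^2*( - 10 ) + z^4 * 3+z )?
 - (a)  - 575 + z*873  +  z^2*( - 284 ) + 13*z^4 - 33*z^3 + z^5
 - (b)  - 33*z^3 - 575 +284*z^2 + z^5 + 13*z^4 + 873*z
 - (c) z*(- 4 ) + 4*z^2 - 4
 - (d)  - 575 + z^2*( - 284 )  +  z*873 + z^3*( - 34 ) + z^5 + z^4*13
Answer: a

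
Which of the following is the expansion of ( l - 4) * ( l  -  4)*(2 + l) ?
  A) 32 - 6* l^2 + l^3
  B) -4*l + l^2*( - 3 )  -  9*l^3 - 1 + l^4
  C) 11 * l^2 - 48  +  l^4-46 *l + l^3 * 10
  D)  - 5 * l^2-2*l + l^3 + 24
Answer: A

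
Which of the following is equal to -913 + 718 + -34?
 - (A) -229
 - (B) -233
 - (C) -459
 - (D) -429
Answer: A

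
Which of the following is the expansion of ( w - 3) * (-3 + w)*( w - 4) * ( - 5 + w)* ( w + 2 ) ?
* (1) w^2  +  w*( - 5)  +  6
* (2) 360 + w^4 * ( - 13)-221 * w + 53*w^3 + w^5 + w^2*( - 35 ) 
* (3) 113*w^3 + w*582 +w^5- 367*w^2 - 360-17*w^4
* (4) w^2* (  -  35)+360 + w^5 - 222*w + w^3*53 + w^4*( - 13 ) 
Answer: 4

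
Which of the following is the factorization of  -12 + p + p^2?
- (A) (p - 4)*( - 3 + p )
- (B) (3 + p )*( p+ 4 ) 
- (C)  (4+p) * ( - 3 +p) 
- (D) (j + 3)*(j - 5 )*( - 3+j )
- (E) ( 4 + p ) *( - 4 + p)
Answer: C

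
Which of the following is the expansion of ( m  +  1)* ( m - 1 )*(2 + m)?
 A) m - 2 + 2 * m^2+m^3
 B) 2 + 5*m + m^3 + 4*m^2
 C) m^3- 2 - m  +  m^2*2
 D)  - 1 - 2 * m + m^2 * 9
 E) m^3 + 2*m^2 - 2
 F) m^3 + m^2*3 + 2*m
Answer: C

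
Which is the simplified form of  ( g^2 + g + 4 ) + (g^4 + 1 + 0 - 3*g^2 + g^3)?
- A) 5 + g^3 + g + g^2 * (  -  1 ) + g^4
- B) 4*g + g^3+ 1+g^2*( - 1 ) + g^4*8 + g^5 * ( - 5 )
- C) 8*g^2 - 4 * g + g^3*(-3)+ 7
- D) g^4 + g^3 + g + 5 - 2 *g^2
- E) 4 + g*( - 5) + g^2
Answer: D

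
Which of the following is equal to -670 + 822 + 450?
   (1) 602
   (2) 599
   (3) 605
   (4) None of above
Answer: 1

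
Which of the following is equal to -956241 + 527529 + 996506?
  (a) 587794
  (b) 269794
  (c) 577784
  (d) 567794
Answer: d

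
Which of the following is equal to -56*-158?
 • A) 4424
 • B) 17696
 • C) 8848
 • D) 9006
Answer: C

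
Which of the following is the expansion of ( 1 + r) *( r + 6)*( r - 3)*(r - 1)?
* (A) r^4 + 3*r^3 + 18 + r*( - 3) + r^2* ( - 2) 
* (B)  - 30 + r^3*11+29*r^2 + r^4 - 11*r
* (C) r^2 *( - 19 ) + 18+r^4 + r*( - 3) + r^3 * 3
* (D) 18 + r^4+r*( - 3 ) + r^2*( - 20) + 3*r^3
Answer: C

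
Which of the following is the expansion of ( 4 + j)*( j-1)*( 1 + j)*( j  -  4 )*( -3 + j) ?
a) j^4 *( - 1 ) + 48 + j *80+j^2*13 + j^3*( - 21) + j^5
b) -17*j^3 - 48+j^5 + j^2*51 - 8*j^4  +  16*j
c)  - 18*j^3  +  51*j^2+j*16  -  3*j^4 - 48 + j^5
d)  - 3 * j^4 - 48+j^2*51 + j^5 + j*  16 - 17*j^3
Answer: d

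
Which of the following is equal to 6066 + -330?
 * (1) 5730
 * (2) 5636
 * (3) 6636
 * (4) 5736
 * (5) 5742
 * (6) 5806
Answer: 4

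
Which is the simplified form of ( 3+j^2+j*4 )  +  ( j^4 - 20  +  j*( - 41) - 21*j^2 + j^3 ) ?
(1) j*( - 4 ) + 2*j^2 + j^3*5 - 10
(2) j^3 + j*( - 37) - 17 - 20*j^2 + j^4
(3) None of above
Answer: 2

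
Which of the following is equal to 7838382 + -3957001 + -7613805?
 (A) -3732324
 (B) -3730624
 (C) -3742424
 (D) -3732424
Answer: D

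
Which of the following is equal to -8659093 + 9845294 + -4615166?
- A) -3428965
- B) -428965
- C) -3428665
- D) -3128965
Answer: A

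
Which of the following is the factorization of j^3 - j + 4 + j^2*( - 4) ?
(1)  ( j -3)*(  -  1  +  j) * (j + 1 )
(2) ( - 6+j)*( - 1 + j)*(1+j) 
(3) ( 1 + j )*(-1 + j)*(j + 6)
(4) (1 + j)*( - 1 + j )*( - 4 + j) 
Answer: 4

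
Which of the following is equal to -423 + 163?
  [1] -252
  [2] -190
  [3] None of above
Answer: 3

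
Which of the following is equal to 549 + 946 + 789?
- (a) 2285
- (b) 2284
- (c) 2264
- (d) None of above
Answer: b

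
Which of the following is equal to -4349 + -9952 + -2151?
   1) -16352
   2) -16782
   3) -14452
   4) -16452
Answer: 4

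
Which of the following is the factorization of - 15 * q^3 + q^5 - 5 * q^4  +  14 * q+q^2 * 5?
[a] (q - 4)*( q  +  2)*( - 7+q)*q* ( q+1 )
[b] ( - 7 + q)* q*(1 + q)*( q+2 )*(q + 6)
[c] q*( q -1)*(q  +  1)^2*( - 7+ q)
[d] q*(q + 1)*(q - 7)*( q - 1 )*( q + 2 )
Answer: d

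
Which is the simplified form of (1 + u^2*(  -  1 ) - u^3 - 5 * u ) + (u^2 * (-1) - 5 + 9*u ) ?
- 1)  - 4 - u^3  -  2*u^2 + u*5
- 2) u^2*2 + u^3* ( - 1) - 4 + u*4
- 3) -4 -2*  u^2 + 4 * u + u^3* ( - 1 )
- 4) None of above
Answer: 3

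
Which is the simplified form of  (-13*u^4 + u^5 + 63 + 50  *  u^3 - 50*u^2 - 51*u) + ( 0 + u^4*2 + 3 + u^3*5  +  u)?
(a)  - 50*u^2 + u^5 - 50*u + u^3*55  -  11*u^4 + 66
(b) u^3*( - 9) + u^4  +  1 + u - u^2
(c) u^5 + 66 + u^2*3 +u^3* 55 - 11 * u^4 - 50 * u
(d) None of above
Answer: a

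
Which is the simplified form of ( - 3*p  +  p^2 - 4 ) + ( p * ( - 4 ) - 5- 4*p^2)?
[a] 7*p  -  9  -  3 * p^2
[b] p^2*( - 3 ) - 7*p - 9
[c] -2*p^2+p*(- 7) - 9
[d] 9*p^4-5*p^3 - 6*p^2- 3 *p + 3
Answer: b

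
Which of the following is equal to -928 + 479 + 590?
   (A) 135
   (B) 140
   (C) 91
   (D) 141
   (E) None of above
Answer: D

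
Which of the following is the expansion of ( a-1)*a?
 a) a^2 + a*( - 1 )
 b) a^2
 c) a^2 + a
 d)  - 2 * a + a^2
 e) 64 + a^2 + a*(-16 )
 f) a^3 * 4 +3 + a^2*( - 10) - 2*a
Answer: a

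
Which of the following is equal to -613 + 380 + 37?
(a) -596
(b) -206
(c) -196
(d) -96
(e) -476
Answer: c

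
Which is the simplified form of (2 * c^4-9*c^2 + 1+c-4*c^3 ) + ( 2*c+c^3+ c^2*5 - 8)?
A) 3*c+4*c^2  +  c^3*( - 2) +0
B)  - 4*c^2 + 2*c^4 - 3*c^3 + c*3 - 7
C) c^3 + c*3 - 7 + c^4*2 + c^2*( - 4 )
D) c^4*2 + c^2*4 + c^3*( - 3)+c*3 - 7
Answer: B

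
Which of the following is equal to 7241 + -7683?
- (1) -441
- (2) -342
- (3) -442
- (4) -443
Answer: 3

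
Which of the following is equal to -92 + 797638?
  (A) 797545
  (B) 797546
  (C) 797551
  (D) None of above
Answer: B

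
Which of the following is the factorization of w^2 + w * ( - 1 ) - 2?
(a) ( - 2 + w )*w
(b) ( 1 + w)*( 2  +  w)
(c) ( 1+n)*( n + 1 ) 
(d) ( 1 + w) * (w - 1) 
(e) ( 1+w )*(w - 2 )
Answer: e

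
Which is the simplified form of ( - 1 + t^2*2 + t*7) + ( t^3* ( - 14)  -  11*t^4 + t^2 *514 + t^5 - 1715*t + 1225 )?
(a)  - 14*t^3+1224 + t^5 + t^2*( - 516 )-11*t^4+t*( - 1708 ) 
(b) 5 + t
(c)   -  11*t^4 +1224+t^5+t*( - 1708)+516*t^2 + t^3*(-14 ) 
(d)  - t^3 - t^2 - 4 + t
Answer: c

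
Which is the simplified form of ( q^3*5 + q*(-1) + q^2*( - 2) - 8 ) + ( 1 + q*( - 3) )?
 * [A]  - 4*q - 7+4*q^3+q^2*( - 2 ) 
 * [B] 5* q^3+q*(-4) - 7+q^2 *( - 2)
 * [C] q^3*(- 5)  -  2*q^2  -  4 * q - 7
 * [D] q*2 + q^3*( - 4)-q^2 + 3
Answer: B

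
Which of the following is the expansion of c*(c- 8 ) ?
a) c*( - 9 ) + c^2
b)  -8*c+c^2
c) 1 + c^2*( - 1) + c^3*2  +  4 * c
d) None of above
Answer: b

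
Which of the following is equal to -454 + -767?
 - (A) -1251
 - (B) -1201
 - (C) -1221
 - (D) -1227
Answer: C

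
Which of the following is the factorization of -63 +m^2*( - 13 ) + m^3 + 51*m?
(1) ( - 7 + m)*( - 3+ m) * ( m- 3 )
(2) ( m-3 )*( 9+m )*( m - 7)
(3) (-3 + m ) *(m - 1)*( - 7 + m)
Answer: 1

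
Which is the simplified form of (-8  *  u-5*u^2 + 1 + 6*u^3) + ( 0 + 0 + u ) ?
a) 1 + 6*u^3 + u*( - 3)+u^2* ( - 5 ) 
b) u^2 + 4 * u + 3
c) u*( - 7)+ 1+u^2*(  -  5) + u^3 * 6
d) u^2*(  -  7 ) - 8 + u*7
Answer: c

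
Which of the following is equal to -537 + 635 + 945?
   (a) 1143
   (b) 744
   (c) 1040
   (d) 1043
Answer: d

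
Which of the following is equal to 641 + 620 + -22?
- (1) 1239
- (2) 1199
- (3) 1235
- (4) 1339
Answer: 1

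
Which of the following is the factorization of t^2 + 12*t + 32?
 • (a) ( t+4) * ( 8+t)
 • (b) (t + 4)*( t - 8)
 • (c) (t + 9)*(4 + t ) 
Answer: a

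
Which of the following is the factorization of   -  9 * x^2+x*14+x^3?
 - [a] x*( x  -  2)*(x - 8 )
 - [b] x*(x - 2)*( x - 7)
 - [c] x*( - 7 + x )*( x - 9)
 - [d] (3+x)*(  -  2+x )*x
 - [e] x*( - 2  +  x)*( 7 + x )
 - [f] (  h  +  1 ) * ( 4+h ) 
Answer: b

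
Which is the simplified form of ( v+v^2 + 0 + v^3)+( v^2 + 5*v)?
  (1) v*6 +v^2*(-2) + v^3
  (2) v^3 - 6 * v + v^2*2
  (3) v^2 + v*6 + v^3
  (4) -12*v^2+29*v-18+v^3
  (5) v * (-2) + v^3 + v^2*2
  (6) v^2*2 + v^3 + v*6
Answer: 6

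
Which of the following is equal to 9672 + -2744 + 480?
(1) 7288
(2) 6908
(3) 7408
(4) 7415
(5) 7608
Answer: 3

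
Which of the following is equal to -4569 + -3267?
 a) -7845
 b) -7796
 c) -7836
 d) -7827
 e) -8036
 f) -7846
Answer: c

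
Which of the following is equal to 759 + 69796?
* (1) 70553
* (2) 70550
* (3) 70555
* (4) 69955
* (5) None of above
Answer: 3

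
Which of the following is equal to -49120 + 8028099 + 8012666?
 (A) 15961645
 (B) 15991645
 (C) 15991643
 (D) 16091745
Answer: B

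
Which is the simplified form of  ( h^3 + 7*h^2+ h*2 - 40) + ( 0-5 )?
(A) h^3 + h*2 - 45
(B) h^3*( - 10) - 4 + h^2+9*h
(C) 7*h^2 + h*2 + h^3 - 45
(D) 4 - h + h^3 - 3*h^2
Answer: C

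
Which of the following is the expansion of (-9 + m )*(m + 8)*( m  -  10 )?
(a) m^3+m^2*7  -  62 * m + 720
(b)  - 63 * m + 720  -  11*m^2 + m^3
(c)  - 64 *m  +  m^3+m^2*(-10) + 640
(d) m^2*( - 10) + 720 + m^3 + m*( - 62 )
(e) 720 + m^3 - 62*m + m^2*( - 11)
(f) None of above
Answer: e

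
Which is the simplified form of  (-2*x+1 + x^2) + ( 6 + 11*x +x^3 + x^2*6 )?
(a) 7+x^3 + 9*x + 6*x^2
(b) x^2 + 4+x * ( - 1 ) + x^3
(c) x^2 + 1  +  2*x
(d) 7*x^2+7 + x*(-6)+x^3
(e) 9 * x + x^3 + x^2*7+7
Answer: e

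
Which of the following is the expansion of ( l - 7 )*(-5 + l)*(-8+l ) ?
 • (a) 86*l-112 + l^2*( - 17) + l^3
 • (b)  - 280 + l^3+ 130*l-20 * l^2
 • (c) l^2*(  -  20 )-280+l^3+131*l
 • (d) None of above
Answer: c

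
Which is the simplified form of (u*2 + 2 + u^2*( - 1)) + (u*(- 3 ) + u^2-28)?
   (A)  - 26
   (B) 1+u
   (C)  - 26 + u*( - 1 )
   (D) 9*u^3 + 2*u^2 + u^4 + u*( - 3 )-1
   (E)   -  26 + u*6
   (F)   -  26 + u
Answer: C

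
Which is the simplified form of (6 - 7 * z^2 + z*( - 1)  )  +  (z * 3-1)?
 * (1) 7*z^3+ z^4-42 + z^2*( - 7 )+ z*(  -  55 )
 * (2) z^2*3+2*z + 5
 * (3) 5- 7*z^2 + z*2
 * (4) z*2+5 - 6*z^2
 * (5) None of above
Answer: 3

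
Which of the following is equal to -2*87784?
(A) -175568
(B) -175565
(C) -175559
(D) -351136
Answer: A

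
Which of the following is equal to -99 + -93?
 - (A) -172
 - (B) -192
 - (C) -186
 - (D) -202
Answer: B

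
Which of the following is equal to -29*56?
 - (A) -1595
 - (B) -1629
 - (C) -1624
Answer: C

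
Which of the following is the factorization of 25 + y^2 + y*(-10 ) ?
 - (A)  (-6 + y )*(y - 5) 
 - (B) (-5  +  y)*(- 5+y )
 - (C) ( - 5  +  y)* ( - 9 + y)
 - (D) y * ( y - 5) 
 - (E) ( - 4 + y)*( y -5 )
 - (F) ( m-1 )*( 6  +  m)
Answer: B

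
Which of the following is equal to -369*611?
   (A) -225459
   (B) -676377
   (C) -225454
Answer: A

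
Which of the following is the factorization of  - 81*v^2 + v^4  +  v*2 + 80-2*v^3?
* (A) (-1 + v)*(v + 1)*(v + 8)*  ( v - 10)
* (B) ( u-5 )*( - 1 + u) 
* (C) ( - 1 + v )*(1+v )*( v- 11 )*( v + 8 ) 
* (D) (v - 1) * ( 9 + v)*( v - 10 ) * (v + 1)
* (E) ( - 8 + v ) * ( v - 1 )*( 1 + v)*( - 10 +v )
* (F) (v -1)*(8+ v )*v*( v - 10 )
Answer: A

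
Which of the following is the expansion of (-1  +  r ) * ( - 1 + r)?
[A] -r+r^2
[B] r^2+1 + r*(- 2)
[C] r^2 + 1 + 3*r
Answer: B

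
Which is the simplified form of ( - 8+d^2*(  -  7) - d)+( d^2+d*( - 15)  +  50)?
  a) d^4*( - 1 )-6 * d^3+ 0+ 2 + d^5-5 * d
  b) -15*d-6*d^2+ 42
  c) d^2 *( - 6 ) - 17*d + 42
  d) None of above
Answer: d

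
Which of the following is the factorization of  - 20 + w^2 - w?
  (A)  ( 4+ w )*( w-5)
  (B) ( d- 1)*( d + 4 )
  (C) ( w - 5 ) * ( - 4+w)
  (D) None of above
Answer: A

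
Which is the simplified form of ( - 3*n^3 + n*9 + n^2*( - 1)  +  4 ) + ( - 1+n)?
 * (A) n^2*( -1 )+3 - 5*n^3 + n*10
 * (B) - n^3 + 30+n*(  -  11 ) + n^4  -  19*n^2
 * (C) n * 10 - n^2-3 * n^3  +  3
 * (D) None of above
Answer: C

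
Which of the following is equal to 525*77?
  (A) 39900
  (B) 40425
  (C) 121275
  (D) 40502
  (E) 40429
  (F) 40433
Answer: B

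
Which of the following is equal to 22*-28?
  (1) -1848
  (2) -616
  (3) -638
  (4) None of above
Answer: 2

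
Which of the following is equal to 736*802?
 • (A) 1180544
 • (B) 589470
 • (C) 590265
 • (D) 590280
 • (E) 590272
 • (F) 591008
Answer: E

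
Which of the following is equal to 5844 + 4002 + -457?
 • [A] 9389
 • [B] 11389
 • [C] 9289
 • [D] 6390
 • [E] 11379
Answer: A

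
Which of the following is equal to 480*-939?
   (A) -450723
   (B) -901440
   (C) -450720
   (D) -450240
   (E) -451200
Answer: C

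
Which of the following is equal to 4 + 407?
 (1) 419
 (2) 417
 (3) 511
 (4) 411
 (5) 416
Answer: 4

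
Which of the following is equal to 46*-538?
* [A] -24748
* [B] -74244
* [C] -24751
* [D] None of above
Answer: A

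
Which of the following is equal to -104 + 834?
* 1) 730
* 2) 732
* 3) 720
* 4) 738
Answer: 1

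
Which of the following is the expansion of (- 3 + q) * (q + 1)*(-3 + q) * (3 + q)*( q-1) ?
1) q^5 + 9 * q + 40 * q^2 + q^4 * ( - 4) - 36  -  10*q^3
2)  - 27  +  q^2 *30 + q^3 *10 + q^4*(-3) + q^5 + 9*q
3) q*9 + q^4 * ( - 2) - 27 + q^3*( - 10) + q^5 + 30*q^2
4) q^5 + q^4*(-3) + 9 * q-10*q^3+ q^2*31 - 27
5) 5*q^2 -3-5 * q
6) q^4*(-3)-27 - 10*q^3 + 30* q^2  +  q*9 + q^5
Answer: 6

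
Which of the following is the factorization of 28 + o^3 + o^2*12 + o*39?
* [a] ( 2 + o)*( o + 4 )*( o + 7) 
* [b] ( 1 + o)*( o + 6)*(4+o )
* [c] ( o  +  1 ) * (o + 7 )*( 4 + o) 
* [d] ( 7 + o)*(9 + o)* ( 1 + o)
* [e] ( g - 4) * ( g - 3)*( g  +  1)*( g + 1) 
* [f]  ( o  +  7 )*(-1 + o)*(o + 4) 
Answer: c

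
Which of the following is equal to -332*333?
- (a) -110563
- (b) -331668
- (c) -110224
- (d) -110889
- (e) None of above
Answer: e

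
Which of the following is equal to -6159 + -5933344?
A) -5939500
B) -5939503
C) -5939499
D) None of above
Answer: B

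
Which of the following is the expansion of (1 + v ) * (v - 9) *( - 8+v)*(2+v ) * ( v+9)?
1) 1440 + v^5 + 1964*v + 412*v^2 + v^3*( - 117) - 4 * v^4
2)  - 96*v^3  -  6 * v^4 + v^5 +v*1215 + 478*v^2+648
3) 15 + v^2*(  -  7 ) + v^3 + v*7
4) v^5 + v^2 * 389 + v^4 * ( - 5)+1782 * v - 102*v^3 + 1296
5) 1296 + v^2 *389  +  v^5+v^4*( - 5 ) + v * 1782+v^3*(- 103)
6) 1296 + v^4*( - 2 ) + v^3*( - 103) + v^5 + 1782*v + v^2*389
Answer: 5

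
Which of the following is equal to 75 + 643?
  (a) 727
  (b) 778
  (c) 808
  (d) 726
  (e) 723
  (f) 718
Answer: f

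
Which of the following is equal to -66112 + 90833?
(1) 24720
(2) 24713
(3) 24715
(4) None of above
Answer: 4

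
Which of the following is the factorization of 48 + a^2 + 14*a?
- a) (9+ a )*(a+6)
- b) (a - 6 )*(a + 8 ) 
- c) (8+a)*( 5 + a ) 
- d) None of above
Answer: d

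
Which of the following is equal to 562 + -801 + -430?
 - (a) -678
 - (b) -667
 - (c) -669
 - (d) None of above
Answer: c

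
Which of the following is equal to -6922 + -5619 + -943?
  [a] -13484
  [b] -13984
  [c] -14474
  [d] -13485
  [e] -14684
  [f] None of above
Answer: a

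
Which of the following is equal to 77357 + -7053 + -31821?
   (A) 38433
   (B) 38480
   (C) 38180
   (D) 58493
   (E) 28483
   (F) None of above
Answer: F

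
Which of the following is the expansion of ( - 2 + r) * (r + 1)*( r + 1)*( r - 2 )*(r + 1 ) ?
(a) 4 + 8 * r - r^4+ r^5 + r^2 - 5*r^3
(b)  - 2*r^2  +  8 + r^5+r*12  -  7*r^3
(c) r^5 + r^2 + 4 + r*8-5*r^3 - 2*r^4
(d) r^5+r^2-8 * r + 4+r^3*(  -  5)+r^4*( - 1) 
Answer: a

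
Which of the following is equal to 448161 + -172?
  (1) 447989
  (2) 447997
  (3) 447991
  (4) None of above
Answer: 1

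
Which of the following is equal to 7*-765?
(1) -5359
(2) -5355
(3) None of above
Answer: 2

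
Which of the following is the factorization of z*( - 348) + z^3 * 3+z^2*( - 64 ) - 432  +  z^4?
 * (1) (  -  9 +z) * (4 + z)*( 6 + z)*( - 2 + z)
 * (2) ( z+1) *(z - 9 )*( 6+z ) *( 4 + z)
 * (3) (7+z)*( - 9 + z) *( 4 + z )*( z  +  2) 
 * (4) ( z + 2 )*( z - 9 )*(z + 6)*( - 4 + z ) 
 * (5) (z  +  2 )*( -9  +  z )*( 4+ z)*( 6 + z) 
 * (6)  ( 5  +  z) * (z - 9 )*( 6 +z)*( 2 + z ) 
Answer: 5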